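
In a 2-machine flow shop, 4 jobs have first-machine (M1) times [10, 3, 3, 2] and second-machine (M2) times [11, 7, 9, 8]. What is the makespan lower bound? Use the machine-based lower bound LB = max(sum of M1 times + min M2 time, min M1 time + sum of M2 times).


LB1 = sum(M1 times) + min(M2 times) = 18 + 7 = 25
LB2 = min(M1 times) + sum(M2 times) = 2 + 35 = 37
Lower bound = max(LB1, LB2) = max(25, 37) = 37

37


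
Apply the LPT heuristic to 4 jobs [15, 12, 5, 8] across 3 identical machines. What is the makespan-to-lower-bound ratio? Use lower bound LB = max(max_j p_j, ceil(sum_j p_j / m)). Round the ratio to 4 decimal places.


LPT order: [15, 12, 8, 5]
Machine loads after assignment: [15, 12, 13]
LPT makespan = 15
Lower bound = max(max_job, ceil(total/3)) = max(15, 14) = 15
Ratio = 15 / 15 = 1.0

1.0


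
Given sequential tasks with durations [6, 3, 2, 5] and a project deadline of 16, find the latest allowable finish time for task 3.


LF(activity 3) = deadline - sum of successor durations
Successors: activities 4 through 4 with durations [5]
Sum of successor durations = 5
LF = 16 - 5 = 11

11


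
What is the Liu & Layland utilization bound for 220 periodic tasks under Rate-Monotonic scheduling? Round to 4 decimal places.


Compute 2^(1/220) = 1.0031556376
Subtract 1: 1.0031556376 - 1 = 0.0031556376
Multiply by n: 220 * 0.0031556376 = 0.6942402720
Round to 4 dp: 0.6942

0.6942


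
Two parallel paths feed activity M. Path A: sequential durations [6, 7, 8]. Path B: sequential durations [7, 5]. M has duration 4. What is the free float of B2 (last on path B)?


ES(B2) = sum of predecessors on chain B = 7
EF(B2) = ES + duration = 7 + 5 = 12
Successor of B2 is M. ES(M) = max(sum(A), sum(B)) = max(21, 12) = 21
Free float = ES(successor) - EF(current) = 21 - 12 = 9

9


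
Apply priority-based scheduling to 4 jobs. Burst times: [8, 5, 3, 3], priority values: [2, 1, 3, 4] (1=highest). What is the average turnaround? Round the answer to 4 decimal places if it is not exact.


Sort by priority (ascending = highest first):
Order: [(1, 5), (2, 8), (3, 3), (4, 3)]
Completion times:
  Priority 1, burst=5, C=5
  Priority 2, burst=8, C=13
  Priority 3, burst=3, C=16
  Priority 4, burst=3, C=19
Average turnaround = 53/4 = 13.25

13.25


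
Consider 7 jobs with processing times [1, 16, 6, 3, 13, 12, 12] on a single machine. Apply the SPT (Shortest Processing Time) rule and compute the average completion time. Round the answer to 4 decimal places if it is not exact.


Sort jobs by processing time (SPT order): [1, 3, 6, 12, 12, 13, 16]
Compute completion times sequentially:
  Job 1: processing = 1, completes at 1
  Job 2: processing = 3, completes at 4
  Job 3: processing = 6, completes at 10
  Job 4: processing = 12, completes at 22
  Job 5: processing = 12, completes at 34
  Job 6: processing = 13, completes at 47
  Job 7: processing = 16, completes at 63
Sum of completion times = 181
Average completion time = 181/7 = 25.8571

25.8571


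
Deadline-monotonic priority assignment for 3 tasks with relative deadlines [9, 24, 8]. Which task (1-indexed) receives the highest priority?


Sort tasks by relative deadline (ascending):
  Task 3: deadline = 8
  Task 1: deadline = 9
  Task 2: deadline = 24
Priority order (highest first): [3, 1, 2]
Highest priority task = 3

3


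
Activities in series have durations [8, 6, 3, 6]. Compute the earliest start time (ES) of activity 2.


Activity 2 starts after activities 1 through 1 complete.
Predecessor durations: [8]
ES = 8 = 8

8


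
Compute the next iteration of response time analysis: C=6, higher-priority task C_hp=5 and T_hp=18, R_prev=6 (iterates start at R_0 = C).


R_next = C + ceil(R_prev / T_hp) * C_hp
ceil(6 / 18) = ceil(0.3333) = 1
Interference = 1 * 5 = 5
R_next = 6 + 5 = 11

11


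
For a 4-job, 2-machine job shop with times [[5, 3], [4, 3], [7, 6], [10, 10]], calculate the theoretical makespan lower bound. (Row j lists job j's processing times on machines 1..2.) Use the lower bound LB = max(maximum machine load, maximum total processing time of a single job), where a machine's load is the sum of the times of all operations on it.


Machine loads:
  Machine 1: 5 + 4 + 7 + 10 = 26
  Machine 2: 3 + 3 + 6 + 10 = 22
Max machine load = 26
Job totals:
  Job 1: 8
  Job 2: 7
  Job 3: 13
  Job 4: 20
Max job total = 20
Lower bound = max(26, 20) = 26

26


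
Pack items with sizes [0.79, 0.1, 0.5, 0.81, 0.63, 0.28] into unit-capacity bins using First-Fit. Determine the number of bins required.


Place items sequentially using First-Fit:
  Item 0.79 -> new Bin 1
  Item 0.1 -> Bin 1 (now 0.89)
  Item 0.5 -> new Bin 2
  Item 0.81 -> new Bin 3
  Item 0.63 -> new Bin 4
  Item 0.28 -> Bin 2 (now 0.78)
Total bins used = 4

4


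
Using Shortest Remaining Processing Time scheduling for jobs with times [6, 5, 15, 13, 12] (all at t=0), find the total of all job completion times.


Since all jobs arrive at t=0, SRPT equals SPT ordering.
SPT order: [5, 6, 12, 13, 15]
Completion times:
  Job 1: p=5, C=5
  Job 2: p=6, C=11
  Job 3: p=12, C=23
  Job 4: p=13, C=36
  Job 5: p=15, C=51
Total completion time = 5 + 11 + 23 + 36 + 51 = 126

126


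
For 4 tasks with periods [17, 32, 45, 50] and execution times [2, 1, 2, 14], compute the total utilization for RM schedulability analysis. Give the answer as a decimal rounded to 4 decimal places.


Compute individual utilizations (exact fractions):
  Task 1: C/T = 2/17 (approx. 0.1176)
  Task 2: C/T = 1/32 (approx. 0.0313)
  Task 3: C/T = 2/45 (approx. 0.0444)
  Task 4: C/T = 14/50 = 7/25 (approx. 0.28)
Total utilization U = 2/17 + 1/32 + 2/45 + 7/25 = 57937/122400
Rounded to 4 decimal places: U = 0.4733
RM (Liu & Layland) bound for 4 tasks = 0.756828; compare with U = 57937/122400 (approx. 0.473342)
U <= bound, so schedulable by RM sufficient condition.

0.4733


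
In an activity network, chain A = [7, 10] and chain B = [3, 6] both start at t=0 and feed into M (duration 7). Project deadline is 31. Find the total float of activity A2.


Forward pass: ES(A2) = sum of predecessors on chain A = 7
EF = ES + duration = 7 + 10 = 17
Backward pass: LF(M) = deadline = 31; LS(M) = 31 - 7 = 24
LF(A2) = LS(M) - sum(successors on chain A) = 24 - 0 = 24
LS = LF - duration = 24 - 10 = 14
Total float = LS - ES = 14 - 7 = 7

7


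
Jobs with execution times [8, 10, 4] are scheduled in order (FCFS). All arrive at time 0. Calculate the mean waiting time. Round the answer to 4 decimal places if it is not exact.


FCFS order (as given): [8, 10, 4]
Waiting times:
  Job 1: wait = 0
  Job 2: wait = 8
  Job 3: wait = 18
Sum of waiting times = 26
Average waiting time = 26/3 = 8.6667

8.6667


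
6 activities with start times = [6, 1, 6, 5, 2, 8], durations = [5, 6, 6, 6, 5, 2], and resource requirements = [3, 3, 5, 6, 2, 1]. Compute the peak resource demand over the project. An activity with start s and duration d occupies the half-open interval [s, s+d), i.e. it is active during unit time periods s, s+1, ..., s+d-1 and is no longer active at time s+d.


Each activity i is active on [start_i, start_i + duration_i).
Compute total resource usage per time slot:
  t=0: active resources = [], total = 0
  t=1: active resources = [3], total = 3
  t=2: active resources = [3, 2], total = 5
  t=3: active resources = [3, 2], total = 5
  t=4: active resources = [3, 2], total = 5
  t=5: active resources = [3, 6, 2], total = 11
  t=6: active resources = [3, 3, 5, 6, 2], total = 19
  t=7: active resources = [3, 5, 6], total = 14
  t=8: active resources = [3, 5, 6, 1], total = 15
  t=9: active resources = [3, 5, 6, 1], total = 15
  t=10: active resources = [3, 5, 6], total = 14
  t=11: active resources = [5], total = 5
Peak resource demand = 19

19


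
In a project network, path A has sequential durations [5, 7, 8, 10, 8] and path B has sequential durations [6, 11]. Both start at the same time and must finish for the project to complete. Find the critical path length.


Path A total = 5 + 7 + 8 + 10 + 8 = 38
Path B total = 6 + 11 = 17
Critical path = longest path = max(38, 17) = 38

38


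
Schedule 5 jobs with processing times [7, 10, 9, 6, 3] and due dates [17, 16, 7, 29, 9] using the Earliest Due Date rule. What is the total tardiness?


Sort by due date (EDD order): [(9, 7), (3, 9), (10, 16), (7, 17), (6, 29)]
Compute completion times and tardiness:
  Job 1: p=9, d=7, C=9, tardiness=max(0,9-7)=2
  Job 2: p=3, d=9, C=12, tardiness=max(0,12-9)=3
  Job 3: p=10, d=16, C=22, tardiness=max(0,22-16)=6
  Job 4: p=7, d=17, C=29, tardiness=max(0,29-17)=12
  Job 5: p=6, d=29, C=35, tardiness=max(0,35-29)=6
Total tardiness = 29

29


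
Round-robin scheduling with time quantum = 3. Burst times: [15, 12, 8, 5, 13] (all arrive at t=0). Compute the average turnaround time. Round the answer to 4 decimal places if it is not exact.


Time quantum = 3
Execution trace:
  J1 runs 3 units, time = 3
  J2 runs 3 units, time = 6
  J3 runs 3 units, time = 9
  J4 runs 3 units, time = 12
  J5 runs 3 units, time = 15
  J1 runs 3 units, time = 18
  J2 runs 3 units, time = 21
  J3 runs 3 units, time = 24
  J4 runs 2 units, time = 26
  J5 runs 3 units, time = 29
  J1 runs 3 units, time = 32
  J2 runs 3 units, time = 35
  J3 runs 2 units, time = 37
  J5 runs 3 units, time = 40
  J1 runs 3 units, time = 43
  J2 runs 3 units, time = 46
  J5 runs 3 units, time = 49
  J1 runs 3 units, time = 52
  J5 runs 1 units, time = 53
Finish times: [52, 46, 37, 26, 53]
Average turnaround = 214/5 = 42.8

42.8


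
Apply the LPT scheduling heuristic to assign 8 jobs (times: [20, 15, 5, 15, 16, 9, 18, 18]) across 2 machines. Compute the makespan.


Sort jobs in decreasing order (LPT): [20, 18, 18, 16, 15, 15, 9, 5]
Assign each job to the least loaded machine:
  Machine 1: jobs [20, 16, 15, 9], load = 60
  Machine 2: jobs [18, 18, 15, 5], load = 56
Makespan = max load = 60

60


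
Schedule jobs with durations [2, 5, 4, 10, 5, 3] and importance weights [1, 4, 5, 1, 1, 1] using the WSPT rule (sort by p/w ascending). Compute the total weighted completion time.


Compute p/w ratios and sort ascending (WSPT): [(4, 5), (5, 4), (2, 1), (3, 1), (5, 1), (10, 1)]
Compute weighted completion times:
  Job (p=4,w=5): C=4, w*C=5*4=20
  Job (p=5,w=4): C=9, w*C=4*9=36
  Job (p=2,w=1): C=11, w*C=1*11=11
  Job (p=3,w=1): C=14, w*C=1*14=14
  Job (p=5,w=1): C=19, w*C=1*19=19
  Job (p=10,w=1): C=29, w*C=1*29=29
Total weighted completion time = 129

129


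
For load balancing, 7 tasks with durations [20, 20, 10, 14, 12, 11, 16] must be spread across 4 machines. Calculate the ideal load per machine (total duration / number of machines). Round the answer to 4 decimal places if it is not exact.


Total processing time = 20 + 20 + 10 + 14 + 12 + 11 + 16 = 103
Number of machines = 4
Ideal balanced load = 103 / 4 = 25.75

25.75


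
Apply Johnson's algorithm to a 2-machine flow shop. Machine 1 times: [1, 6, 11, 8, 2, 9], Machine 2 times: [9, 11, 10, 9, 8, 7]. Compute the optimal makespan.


Apply Johnson's rule:
  Group 1 (a <= b): [(1, 1, 9), (5, 2, 8), (2, 6, 11), (4, 8, 9)]
  Group 2 (a > b): [(3, 11, 10), (6, 9, 7)]
Optimal job order: [1, 5, 2, 4, 3, 6]
Schedule:
  Job 1: M1 done at 1, M2 done at 10
  Job 5: M1 done at 3, M2 done at 18
  Job 2: M1 done at 9, M2 done at 29
  Job 4: M1 done at 17, M2 done at 38
  Job 3: M1 done at 28, M2 done at 48
  Job 6: M1 done at 37, M2 done at 55
Makespan = 55

55


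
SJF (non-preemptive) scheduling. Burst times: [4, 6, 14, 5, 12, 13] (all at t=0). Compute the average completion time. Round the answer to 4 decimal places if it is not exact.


SJF order (ascending): [4, 5, 6, 12, 13, 14]
Completion times:
  Job 1: burst=4, C=4
  Job 2: burst=5, C=9
  Job 3: burst=6, C=15
  Job 4: burst=12, C=27
  Job 5: burst=13, C=40
  Job 6: burst=14, C=54
Average completion = 149/6 = 24.8333

24.8333


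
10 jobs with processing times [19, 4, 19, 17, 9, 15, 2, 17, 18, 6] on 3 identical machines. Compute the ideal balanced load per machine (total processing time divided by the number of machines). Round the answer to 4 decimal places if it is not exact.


Total processing time = 19 + 4 + 19 + 17 + 9 + 15 + 2 + 17 + 18 + 6 = 126
Number of machines = 3
Ideal balanced load = 126 / 3 = 42.0

42.0


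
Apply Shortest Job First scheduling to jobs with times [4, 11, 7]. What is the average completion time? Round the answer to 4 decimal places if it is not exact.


SJF order (ascending): [4, 7, 11]
Completion times:
  Job 1: burst=4, C=4
  Job 2: burst=7, C=11
  Job 3: burst=11, C=22
Average completion = 37/3 = 12.3333

12.3333


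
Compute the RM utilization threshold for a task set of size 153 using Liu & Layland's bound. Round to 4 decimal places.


Compute 2^(1/153) = 1.0045406514
Subtract 1: 1.0045406514 - 1 = 0.0045406514
Multiply by n: 153 * 0.0045406514 = 0.6947196642
Round to 4 dp: 0.6947

0.6947


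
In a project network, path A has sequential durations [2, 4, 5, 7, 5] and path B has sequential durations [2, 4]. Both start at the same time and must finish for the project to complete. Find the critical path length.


Path A total = 2 + 4 + 5 + 7 + 5 = 23
Path B total = 2 + 4 = 6
Critical path = longest path = max(23, 6) = 23

23


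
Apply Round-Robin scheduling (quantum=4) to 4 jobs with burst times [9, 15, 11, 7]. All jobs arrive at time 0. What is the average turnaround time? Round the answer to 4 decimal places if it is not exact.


Time quantum = 4
Execution trace:
  J1 runs 4 units, time = 4
  J2 runs 4 units, time = 8
  J3 runs 4 units, time = 12
  J4 runs 4 units, time = 16
  J1 runs 4 units, time = 20
  J2 runs 4 units, time = 24
  J3 runs 4 units, time = 28
  J4 runs 3 units, time = 31
  J1 runs 1 units, time = 32
  J2 runs 4 units, time = 36
  J3 runs 3 units, time = 39
  J2 runs 3 units, time = 42
Finish times: [32, 42, 39, 31]
Average turnaround = 144/4 = 36.0

36.0


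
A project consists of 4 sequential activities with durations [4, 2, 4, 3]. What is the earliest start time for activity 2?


Activity 2 starts after activities 1 through 1 complete.
Predecessor durations: [4]
ES = 4 = 4

4


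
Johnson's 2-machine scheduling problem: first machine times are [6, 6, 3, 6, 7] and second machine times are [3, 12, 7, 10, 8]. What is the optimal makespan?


Apply Johnson's rule:
  Group 1 (a <= b): [(3, 3, 7), (2, 6, 12), (4, 6, 10), (5, 7, 8)]
  Group 2 (a > b): [(1, 6, 3)]
Optimal job order: [3, 2, 4, 5, 1]
Schedule:
  Job 3: M1 done at 3, M2 done at 10
  Job 2: M1 done at 9, M2 done at 22
  Job 4: M1 done at 15, M2 done at 32
  Job 5: M1 done at 22, M2 done at 40
  Job 1: M1 done at 28, M2 done at 43
Makespan = 43

43


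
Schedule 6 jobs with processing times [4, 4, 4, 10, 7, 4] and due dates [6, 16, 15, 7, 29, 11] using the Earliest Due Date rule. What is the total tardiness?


Sort by due date (EDD order): [(4, 6), (10, 7), (4, 11), (4, 15), (4, 16), (7, 29)]
Compute completion times and tardiness:
  Job 1: p=4, d=6, C=4, tardiness=max(0,4-6)=0
  Job 2: p=10, d=7, C=14, tardiness=max(0,14-7)=7
  Job 3: p=4, d=11, C=18, tardiness=max(0,18-11)=7
  Job 4: p=4, d=15, C=22, tardiness=max(0,22-15)=7
  Job 5: p=4, d=16, C=26, tardiness=max(0,26-16)=10
  Job 6: p=7, d=29, C=33, tardiness=max(0,33-29)=4
Total tardiness = 35

35


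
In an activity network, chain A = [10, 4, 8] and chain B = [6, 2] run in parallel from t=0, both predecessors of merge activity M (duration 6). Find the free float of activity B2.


ES(B2) = sum of predecessors on chain B = 6
EF(B2) = ES + duration = 6 + 2 = 8
Successor of B2 is M. ES(M) = max(sum(A), sum(B)) = max(22, 8) = 22
Free float = ES(successor) - EF(current) = 22 - 8 = 14

14


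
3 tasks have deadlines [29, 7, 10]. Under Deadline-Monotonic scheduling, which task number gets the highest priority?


Sort tasks by relative deadline (ascending):
  Task 2: deadline = 7
  Task 3: deadline = 10
  Task 1: deadline = 29
Priority order (highest first): [2, 3, 1]
Highest priority task = 2

2


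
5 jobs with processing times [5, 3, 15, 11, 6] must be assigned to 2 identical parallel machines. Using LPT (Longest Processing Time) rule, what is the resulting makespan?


Sort jobs in decreasing order (LPT): [15, 11, 6, 5, 3]
Assign each job to the least loaded machine:
  Machine 1: jobs [15, 5], load = 20
  Machine 2: jobs [11, 6, 3], load = 20
Makespan = max load = 20

20


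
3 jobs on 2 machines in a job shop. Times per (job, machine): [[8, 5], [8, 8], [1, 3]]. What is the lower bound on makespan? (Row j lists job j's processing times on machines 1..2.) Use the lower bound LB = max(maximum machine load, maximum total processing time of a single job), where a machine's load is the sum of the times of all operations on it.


Machine loads:
  Machine 1: 8 + 8 + 1 = 17
  Machine 2: 5 + 8 + 3 = 16
Max machine load = 17
Job totals:
  Job 1: 13
  Job 2: 16
  Job 3: 4
Max job total = 16
Lower bound = max(17, 16) = 17

17


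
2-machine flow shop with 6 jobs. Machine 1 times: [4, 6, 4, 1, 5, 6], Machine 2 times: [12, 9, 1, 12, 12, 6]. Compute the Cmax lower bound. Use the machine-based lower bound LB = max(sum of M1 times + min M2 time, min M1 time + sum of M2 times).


LB1 = sum(M1 times) + min(M2 times) = 26 + 1 = 27
LB2 = min(M1 times) + sum(M2 times) = 1 + 52 = 53
Lower bound = max(LB1, LB2) = max(27, 53) = 53

53


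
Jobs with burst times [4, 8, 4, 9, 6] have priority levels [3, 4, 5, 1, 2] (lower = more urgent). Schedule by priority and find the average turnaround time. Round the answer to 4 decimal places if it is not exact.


Sort by priority (ascending = highest first):
Order: [(1, 9), (2, 6), (3, 4), (4, 8), (5, 4)]
Completion times:
  Priority 1, burst=9, C=9
  Priority 2, burst=6, C=15
  Priority 3, burst=4, C=19
  Priority 4, burst=8, C=27
  Priority 5, burst=4, C=31
Average turnaround = 101/5 = 20.2

20.2


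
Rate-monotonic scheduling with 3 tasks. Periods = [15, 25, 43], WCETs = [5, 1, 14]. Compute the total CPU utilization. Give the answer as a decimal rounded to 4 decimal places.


Compute individual utilizations (exact fractions):
  Task 1: C/T = 5/15 = 1/3 (approx. 0.3333)
  Task 2: C/T = 1/25 (approx. 0.04)
  Task 3: C/T = 14/43 (approx. 0.3256)
Total utilization U = 1/3 + 1/25 + 14/43 = 2254/3225
Rounded to 4 decimal places: U = 0.6989
RM (Liu & Layland) bound for 3 tasks = 0.779763; compare with U = 2254/3225 (approx. 0.698915)
U <= bound, so schedulable by RM sufficient condition.

0.6989


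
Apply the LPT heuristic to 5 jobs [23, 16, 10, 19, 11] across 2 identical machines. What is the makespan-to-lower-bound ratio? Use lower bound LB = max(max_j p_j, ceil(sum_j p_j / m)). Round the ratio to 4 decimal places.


LPT order: [23, 19, 16, 11, 10]
Machine loads after assignment: [44, 35]
LPT makespan = 44
Lower bound = max(max_job, ceil(total/2)) = max(23, 40) = 40
Ratio = 44 / 40 = 1.1

1.1


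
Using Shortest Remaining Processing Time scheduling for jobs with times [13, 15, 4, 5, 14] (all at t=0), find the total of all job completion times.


Since all jobs arrive at t=0, SRPT equals SPT ordering.
SPT order: [4, 5, 13, 14, 15]
Completion times:
  Job 1: p=4, C=4
  Job 2: p=5, C=9
  Job 3: p=13, C=22
  Job 4: p=14, C=36
  Job 5: p=15, C=51
Total completion time = 4 + 9 + 22 + 36 + 51 = 122

122


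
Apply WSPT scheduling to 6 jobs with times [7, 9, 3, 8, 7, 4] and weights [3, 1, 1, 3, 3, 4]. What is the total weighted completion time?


Compute p/w ratios and sort ascending (WSPT): [(4, 4), (7, 3), (7, 3), (8, 3), (3, 1), (9, 1)]
Compute weighted completion times:
  Job (p=4,w=4): C=4, w*C=4*4=16
  Job (p=7,w=3): C=11, w*C=3*11=33
  Job (p=7,w=3): C=18, w*C=3*18=54
  Job (p=8,w=3): C=26, w*C=3*26=78
  Job (p=3,w=1): C=29, w*C=1*29=29
  Job (p=9,w=1): C=38, w*C=1*38=38
Total weighted completion time = 248

248


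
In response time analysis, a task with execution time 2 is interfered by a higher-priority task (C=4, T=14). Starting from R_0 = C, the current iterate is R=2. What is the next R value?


R_next = C + ceil(R_prev / T_hp) * C_hp
ceil(2 / 14) = ceil(0.1429) = 1
Interference = 1 * 4 = 4
R_next = 2 + 4 = 6

6


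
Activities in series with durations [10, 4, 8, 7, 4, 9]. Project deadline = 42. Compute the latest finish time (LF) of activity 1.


LF(activity 1) = deadline - sum of successor durations
Successors: activities 2 through 6 with durations [4, 8, 7, 4, 9]
Sum of successor durations = 32
LF = 42 - 32 = 10

10


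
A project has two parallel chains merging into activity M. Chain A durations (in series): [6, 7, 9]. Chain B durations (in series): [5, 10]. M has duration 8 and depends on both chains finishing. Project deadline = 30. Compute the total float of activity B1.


Forward pass: ES(B1) = sum of predecessors on chain B = 0
EF = ES + duration = 0 + 5 = 5
Backward pass: LF(M) = deadline = 30; LS(M) = 30 - 8 = 22
LF(B1) = LS(M) - sum(successors on chain B) = 22 - 10 = 12
LS = LF - duration = 12 - 5 = 7
Total float = LS - ES = 7 - 0 = 7

7


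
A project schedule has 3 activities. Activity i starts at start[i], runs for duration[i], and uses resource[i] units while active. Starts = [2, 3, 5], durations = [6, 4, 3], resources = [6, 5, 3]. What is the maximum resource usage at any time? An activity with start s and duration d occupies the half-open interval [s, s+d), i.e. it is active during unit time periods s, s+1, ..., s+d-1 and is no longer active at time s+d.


Each activity i is active on [start_i, start_i + duration_i).
Compute total resource usage per time slot:
  t=0: active resources = [], total = 0
  t=1: active resources = [], total = 0
  t=2: active resources = [6], total = 6
  t=3: active resources = [6, 5], total = 11
  t=4: active resources = [6, 5], total = 11
  t=5: active resources = [6, 5, 3], total = 14
  t=6: active resources = [6, 5, 3], total = 14
  t=7: active resources = [6, 3], total = 9
Peak resource demand = 14

14


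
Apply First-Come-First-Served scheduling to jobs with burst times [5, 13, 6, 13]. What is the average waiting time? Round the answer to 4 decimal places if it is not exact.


FCFS order (as given): [5, 13, 6, 13]
Waiting times:
  Job 1: wait = 0
  Job 2: wait = 5
  Job 3: wait = 18
  Job 4: wait = 24
Sum of waiting times = 47
Average waiting time = 47/4 = 11.75

11.75


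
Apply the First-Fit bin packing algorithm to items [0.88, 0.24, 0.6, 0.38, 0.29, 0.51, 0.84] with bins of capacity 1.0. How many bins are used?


Place items sequentially using First-Fit:
  Item 0.88 -> new Bin 1
  Item 0.24 -> new Bin 2
  Item 0.6 -> Bin 2 (now 0.84)
  Item 0.38 -> new Bin 3
  Item 0.29 -> Bin 3 (now 0.67)
  Item 0.51 -> new Bin 4
  Item 0.84 -> new Bin 5
Total bins used = 5

5


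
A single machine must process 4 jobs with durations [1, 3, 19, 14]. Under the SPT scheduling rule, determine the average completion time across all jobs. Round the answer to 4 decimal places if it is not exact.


Sort jobs by processing time (SPT order): [1, 3, 14, 19]
Compute completion times sequentially:
  Job 1: processing = 1, completes at 1
  Job 2: processing = 3, completes at 4
  Job 3: processing = 14, completes at 18
  Job 4: processing = 19, completes at 37
Sum of completion times = 60
Average completion time = 60/4 = 15.0

15.0


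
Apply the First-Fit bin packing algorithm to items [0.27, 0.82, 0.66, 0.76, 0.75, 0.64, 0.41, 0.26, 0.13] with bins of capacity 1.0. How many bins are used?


Place items sequentially using First-Fit:
  Item 0.27 -> new Bin 1
  Item 0.82 -> new Bin 2
  Item 0.66 -> Bin 1 (now 0.93)
  Item 0.76 -> new Bin 3
  Item 0.75 -> new Bin 4
  Item 0.64 -> new Bin 5
  Item 0.41 -> new Bin 6
  Item 0.26 -> Bin 5 (now 0.9)
  Item 0.13 -> Bin 2 (now 0.95)
Total bins used = 6

6


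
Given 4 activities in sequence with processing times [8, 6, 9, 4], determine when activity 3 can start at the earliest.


Activity 3 starts after activities 1 through 2 complete.
Predecessor durations: [8, 6]
ES = 8 + 6 = 14

14


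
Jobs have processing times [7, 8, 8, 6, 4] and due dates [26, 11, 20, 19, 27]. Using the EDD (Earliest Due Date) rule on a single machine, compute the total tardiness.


Sort by due date (EDD order): [(8, 11), (6, 19), (8, 20), (7, 26), (4, 27)]
Compute completion times and tardiness:
  Job 1: p=8, d=11, C=8, tardiness=max(0,8-11)=0
  Job 2: p=6, d=19, C=14, tardiness=max(0,14-19)=0
  Job 3: p=8, d=20, C=22, tardiness=max(0,22-20)=2
  Job 4: p=7, d=26, C=29, tardiness=max(0,29-26)=3
  Job 5: p=4, d=27, C=33, tardiness=max(0,33-27)=6
Total tardiness = 11

11


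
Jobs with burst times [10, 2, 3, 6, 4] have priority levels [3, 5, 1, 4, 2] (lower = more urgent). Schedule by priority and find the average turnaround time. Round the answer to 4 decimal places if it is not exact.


Sort by priority (ascending = highest first):
Order: [(1, 3), (2, 4), (3, 10), (4, 6), (5, 2)]
Completion times:
  Priority 1, burst=3, C=3
  Priority 2, burst=4, C=7
  Priority 3, burst=10, C=17
  Priority 4, burst=6, C=23
  Priority 5, burst=2, C=25
Average turnaround = 75/5 = 15.0

15.0


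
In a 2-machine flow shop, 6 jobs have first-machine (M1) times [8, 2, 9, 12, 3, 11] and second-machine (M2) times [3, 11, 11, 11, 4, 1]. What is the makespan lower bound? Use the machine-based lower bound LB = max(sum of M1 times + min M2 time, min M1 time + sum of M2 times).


LB1 = sum(M1 times) + min(M2 times) = 45 + 1 = 46
LB2 = min(M1 times) + sum(M2 times) = 2 + 41 = 43
Lower bound = max(LB1, LB2) = max(46, 43) = 46

46


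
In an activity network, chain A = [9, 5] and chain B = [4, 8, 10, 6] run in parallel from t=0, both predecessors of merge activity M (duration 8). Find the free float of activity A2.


ES(A2) = sum of predecessors on chain A = 9
EF(A2) = ES + duration = 9 + 5 = 14
Successor of A2 is M. ES(M) = max(sum(A), sum(B)) = max(14, 28) = 28
Free float = ES(successor) - EF(current) = 28 - 14 = 14

14


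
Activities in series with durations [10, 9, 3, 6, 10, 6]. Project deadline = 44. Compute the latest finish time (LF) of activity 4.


LF(activity 4) = deadline - sum of successor durations
Successors: activities 5 through 6 with durations [10, 6]
Sum of successor durations = 16
LF = 44 - 16 = 28

28


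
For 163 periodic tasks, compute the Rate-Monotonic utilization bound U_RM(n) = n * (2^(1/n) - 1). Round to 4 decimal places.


Compute 2^(1/163) = 1.0042614911
Subtract 1: 1.0042614911 - 1 = 0.0042614911
Multiply by n: 163 * 0.0042614911 = 0.6946230493
Round to 4 dp: 0.6946

0.6946


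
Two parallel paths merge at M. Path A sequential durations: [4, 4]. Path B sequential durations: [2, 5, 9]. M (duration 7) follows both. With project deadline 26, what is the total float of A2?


Forward pass: ES(A2) = sum of predecessors on chain A = 4
EF = ES + duration = 4 + 4 = 8
Backward pass: LF(M) = deadline = 26; LS(M) = 26 - 7 = 19
LF(A2) = LS(M) - sum(successors on chain A) = 19 - 0 = 19
LS = LF - duration = 19 - 4 = 15
Total float = LS - ES = 15 - 4 = 11

11


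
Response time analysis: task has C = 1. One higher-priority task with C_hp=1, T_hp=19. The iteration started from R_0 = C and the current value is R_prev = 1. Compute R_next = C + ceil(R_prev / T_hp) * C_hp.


R_next = C + ceil(R_prev / T_hp) * C_hp
ceil(1 / 19) = ceil(0.0526) = 1
Interference = 1 * 1 = 1
R_next = 1 + 1 = 2

2


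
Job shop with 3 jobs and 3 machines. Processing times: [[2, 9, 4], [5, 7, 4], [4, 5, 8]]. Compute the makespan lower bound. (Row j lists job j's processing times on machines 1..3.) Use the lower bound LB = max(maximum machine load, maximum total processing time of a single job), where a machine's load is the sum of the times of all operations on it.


Machine loads:
  Machine 1: 2 + 5 + 4 = 11
  Machine 2: 9 + 7 + 5 = 21
  Machine 3: 4 + 4 + 8 = 16
Max machine load = 21
Job totals:
  Job 1: 15
  Job 2: 16
  Job 3: 17
Max job total = 17
Lower bound = max(21, 17) = 21

21


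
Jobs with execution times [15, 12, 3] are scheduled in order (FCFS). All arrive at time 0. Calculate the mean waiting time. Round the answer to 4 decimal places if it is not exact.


FCFS order (as given): [15, 12, 3]
Waiting times:
  Job 1: wait = 0
  Job 2: wait = 15
  Job 3: wait = 27
Sum of waiting times = 42
Average waiting time = 42/3 = 14.0

14.0


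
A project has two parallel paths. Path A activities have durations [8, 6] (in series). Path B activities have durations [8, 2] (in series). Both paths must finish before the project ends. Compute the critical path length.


Path A total = 8 + 6 = 14
Path B total = 8 + 2 = 10
Critical path = longest path = max(14, 10) = 14

14


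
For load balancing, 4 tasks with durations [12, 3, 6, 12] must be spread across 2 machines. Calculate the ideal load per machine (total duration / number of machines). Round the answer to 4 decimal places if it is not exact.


Total processing time = 12 + 3 + 6 + 12 = 33
Number of machines = 2
Ideal balanced load = 33 / 2 = 16.5

16.5


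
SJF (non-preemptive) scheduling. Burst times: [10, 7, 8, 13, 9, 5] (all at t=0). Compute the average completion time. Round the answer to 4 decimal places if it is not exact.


SJF order (ascending): [5, 7, 8, 9, 10, 13]
Completion times:
  Job 1: burst=5, C=5
  Job 2: burst=7, C=12
  Job 3: burst=8, C=20
  Job 4: burst=9, C=29
  Job 5: burst=10, C=39
  Job 6: burst=13, C=52
Average completion = 157/6 = 26.1667

26.1667


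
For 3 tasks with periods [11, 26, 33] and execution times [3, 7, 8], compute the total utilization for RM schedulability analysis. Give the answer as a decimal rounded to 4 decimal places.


Compute individual utilizations (exact fractions):
  Task 1: C/T = 3/11 (approx. 0.2727)
  Task 2: C/T = 7/26 (approx. 0.2692)
  Task 3: C/T = 8/33 (approx. 0.2424)
Total utilization U = 3/11 + 7/26 + 8/33 = 673/858
Rounded to 4 decimal places: U = 0.7844
RM (Liu & Layland) bound for 3 tasks = 0.779763; compare with U = 673/858 (approx. 0.784382)
bound < U <= 1, so the RM sufficient condition is not met (inconclusive; an exact test such as response-time analysis is needed).

0.7844


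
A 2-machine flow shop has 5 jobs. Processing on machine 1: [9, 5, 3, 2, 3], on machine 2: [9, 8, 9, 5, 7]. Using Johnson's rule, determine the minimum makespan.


Apply Johnson's rule:
  Group 1 (a <= b): [(4, 2, 5), (3, 3, 9), (5, 3, 7), (2, 5, 8), (1, 9, 9)]
  Group 2 (a > b): []
Optimal job order: [4, 3, 5, 2, 1]
Schedule:
  Job 4: M1 done at 2, M2 done at 7
  Job 3: M1 done at 5, M2 done at 16
  Job 5: M1 done at 8, M2 done at 23
  Job 2: M1 done at 13, M2 done at 31
  Job 1: M1 done at 22, M2 done at 40
Makespan = 40

40


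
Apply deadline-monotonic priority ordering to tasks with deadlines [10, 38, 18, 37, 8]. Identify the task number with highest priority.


Sort tasks by relative deadline (ascending):
  Task 5: deadline = 8
  Task 1: deadline = 10
  Task 3: deadline = 18
  Task 4: deadline = 37
  Task 2: deadline = 38
Priority order (highest first): [5, 1, 3, 4, 2]
Highest priority task = 5

5


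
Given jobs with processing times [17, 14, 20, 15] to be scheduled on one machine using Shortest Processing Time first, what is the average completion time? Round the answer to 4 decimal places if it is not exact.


Sort jobs by processing time (SPT order): [14, 15, 17, 20]
Compute completion times sequentially:
  Job 1: processing = 14, completes at 14
  Job 2: processing = 15, completes at 29
  Job 3: processing = 17, completes at 46
  Job 4: processing = 20, completes at 66
Sum of completion times = 155
Average completion time = 155/4 = 38.75

38.75


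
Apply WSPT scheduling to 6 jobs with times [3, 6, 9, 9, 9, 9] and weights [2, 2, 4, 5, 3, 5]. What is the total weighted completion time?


Compute p/w ratios and sort ascending (WSPT): [(3, 2), (9, 5), (9, 5), (9, 4), (6, 2), (9, 3)]
Compute weighted completion times:
  Job (p=3,w=2): C=3, w*C=2*3=6
  Job (p=9,w=5): C=12, w*C=5*12=60
  Job (p=9,w=5): C=21, w*C=5*21=105
  Job (p=9,w=4): C=30, w*C=4*30=120
  Job (p=6,w=2): C=36, w*C=2*36=72
  Job (p=9,w=3): C=45, w*C=3*45=135
Total weighted completion time = 498

498


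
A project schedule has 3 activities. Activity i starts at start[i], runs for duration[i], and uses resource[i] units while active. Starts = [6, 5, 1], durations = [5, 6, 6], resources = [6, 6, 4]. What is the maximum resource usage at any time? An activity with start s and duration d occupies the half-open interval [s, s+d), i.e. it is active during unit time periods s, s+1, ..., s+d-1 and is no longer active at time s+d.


Each activity i is active on [start_i, start_i + duration_i).
Compute total resource usage per time slot:
  t=0: active resources = [], total = 0
  t=1: active resources = [4], total = 4
  t=2: active resources = [4], total = 4
  t=3: active resources = [4], total = 4
  t=4: active resources = [4], total = 4
  t=5: active resources = [6, 4], total = 10
  t=6: active resources = [6, 6, 4], total = 16
  t=7: active resources = [6, 6], total = 12
  t=8: active resources = [6, 6], total = 12
  t=9: active resources = [6, 6], total = 12
  t=10: active resources = [6, 6], total = 12
Peak resource demand = 16

16


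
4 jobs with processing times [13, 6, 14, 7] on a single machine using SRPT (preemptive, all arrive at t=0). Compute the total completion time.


Since all jobs arrive at t=0, SRPT equals SPT ordering.
SPT order: [6, 7, 13, 14]
Completion times:
  Job 1: p=6, C=6
  Job 2: p=7, C=13
  Job 3: p=13, C=26
  Job 4: p=14, C=40
Total completion time = 6 + 13 + 26 + 40 = 85

85


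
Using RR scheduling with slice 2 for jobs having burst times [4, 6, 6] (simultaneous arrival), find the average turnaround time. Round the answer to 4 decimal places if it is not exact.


Time quantum = 2
Execution trace:
  J1 runs 2 units, time = 2
  J2 runs 2 units, time = 4
  J3 runs 2 units, time = 6
  J1 runs 2 units, time = 8
  J2 runs 2 units, time = 10
  J3 runs 2 units, time = 12
  J2 runs 2 units, time = 14
  J3 runs 2 units, time = 16
Finish times: [8, 14, 16]
Average turnaround = 38/3 = 12.6667

12.6667


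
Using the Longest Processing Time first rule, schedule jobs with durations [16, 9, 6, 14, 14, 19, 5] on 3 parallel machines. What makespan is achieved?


Sort jobs in decreasing order (LPT): [19, 16, 14, 14, 9, 6, 5]
Assign each job to the least loaded machine:
  Machine 1: jobs [19, 6, 5], load = 30
  Machine 2: jobs [16, 9], load = 25
  Machine 3: jobs [14, 14], load = 28
Makespan = max load = 30

30


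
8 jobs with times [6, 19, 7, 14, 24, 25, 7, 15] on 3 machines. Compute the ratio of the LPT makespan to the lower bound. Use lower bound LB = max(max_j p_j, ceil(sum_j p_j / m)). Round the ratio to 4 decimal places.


LPT order: [25, 24, 19, 15, 14, 7, 7, 6]
Machine loads after assignment: [39, 38, 40]
LPT makespan = 40
Lower bound = max(max_job, ceil(total/3)) = max(25, 39) = 39
Ratio = 40 / 39 = 1.0256

1.0256


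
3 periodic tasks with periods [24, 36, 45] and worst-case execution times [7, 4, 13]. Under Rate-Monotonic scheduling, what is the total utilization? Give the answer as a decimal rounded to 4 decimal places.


Compute individual utilizations (exact fractions):
  Task 1: C/T = 7/24 (approx. 0.2917)
  Task 2: C/T = 4/36 = 1/9 (approx. 0.1111)
  Task 3: C/T = 13/45 (approx. 0.2889)
Total utilization U = 7/24 + 1/9 + 13/45 = 83/120
Rounded to 4 decimal places: U = 0.6917
RM (Liu & Layland) bound for 3 tasks = 0.779763; compare with U = 83/120 (approx. 0.691667)
U <= bound, so schedulable by RM sufficient condition.

0.6917


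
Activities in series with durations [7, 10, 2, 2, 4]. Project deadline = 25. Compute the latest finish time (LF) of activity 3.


LF(activity 3) = deadline - sum of successor durations
Successors: activities 4 through 5 with durations [2, 4]
Sum of successor durations = 6
LF = 25 - 6 = 19

19


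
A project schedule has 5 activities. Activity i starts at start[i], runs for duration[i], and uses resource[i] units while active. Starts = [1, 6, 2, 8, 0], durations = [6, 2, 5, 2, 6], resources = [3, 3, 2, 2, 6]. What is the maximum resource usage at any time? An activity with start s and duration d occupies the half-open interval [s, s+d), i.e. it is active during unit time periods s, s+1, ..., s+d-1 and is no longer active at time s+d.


Each activity i is active on [start_i, start_i + duration_i).
Compute total resource usage per time slot:
  t=0: active resources = [6], total = 6
  t=1: active resources = [3, 6], total = 9
  t=2: active resources = [3, 2, 6], total = 11
  t=3: active resources = [3, 2, 6], total = 11
  t=4: active resources = [3, 2, 6], total = 11
  t=5: active resources = [3, 2, 6], total = 11
  t=6: active resources = [3, 3, 2], total = 8
  t=7: active resources = [3], total = 3
  t=8: active resources = [2], total = 2
  t=9: active resources = [2], total = 2
Peak resource demand = 11

11


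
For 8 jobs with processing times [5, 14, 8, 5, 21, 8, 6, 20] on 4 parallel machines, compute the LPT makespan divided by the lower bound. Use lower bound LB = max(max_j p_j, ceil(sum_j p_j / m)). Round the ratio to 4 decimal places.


LPT order: [21, 20, 14, 8, 8, 6, 5, 5]
Machine loads after assignment: [21, 25, 20, 21]
LPT makespan = 25
Lower bound = max(max_job, ceil(total/4)) = max(21, 22) = 22
Ratio = 25 / 22 = 1.1364

1.1364


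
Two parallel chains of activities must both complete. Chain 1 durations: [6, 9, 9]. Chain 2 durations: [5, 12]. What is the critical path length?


Path A total = 6 + 9 + 9 = 24
Path B total = 5 + 12 = 17
Critical path = longest path = max(24, 17) = 24

24


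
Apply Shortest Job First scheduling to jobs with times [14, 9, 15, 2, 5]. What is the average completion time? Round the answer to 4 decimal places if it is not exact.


SJF order (ascending): [2, 5, 9, 14, 15]
Completion times:
  Job 1: burst=2, C=2
  Job 2: burst=5, C=7
  Job 3: burst=9, C=16
  Job 4: burst=14, C=30
  Job 5: burst=15, C=45
Average completion = 100/5 = 20.0

20.0


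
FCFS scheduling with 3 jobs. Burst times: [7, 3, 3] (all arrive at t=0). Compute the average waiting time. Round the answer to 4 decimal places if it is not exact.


FCFS order (as given): [7, 3, 3]
Waiting times:
  Job 1: wait = 0
  Job 2: wait = 7
  Job 3: wait = 10
Sum of waiting times = 17
Average waiting time = 17/3 = 5.6667

5.6667


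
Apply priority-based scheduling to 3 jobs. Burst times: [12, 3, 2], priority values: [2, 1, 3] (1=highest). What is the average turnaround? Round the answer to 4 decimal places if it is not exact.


Sort by priority (ascending = highest first):
Order: [(1, 3), (2, 12), (3, 2)]
Completion times:
  Priority 1, burst=3, C=3
  Priority 2, burst=12, C=15
  Priority 3, burst=2, C=17
Average turnaround = 35/3 = 11.6667

11.6667


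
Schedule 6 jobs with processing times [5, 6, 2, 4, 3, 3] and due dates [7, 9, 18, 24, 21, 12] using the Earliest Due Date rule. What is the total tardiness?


Sort by due date (EDD order): [(5, 7), (6, 9), (3, 12), (2, 18), (3, 21), (4, 24)]
Compute completion times and tardiness:
  Job 1: p=5, d=7, C=5, tardiness=max(0,5-7)=0
  Job 2: p=6, d=9, C=11, tardiness=max(0,11-9)=2
  Job 3: p=3, d=12, C=14, tardiness=max(0,14-12)=2
  Job 4: p=2, d=18, C=16, tardiness=max(0,16-18)=0
  Job 5: p=3, d=21, C=19, tardiness=max(0,19-21)=0
  Job 6: p=4, d=24, C=23, tardiness=max(0,23-24)=0
Total tardiness = 4

4


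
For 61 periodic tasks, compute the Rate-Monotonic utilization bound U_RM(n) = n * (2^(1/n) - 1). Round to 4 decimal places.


Compute 2^(1/61) = 1.0114278734
Subtract 1: 1.0114278734 - 1 = 0.0114278734
Multiply by n: 61 * 0.0114278734 = 0.6971002774
Round to 4 dp: 0.6971

0.6971


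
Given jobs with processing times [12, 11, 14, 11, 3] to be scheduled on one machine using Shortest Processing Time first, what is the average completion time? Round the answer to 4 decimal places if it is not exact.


Sort jobs by processing time (SPT order): [3, 11, 11, 12, 14]
Compute completion times sequentially:
  Job 1: processing = 3, completes at 3
  Job 2: processing = 11, completes at 14
  Job 3: processing = 11, completes at 25
  Job 4: processing = 12, completes at 37
  Job 5: processing = 14, completes at 51
Sum of completion times = 130
Average completion time = 130/5 = 26.0

26.0
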